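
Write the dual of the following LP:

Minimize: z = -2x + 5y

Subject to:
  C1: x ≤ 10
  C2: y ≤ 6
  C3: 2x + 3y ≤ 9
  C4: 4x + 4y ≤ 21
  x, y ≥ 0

Primal min cᵀx s.t. Ax ≤ b, x ≥ 0  →  Dual max −bᵀy s.t. Aᵀy ≥ −c, y ≥ 0.

Maximize: z = -10y1 - 6y2 - 9y3 - 21y4

Subject to:
  y1 + 2y3 + 4y4 ≥ 2
  y2 + 3y3 + 4y4 ≥ -5
  y1, y2, y3, y4 ≥ 0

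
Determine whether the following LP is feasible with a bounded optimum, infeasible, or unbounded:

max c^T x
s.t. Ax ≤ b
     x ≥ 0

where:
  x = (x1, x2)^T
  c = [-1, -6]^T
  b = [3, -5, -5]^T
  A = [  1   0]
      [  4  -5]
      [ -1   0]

Infeasible (no feasible solution exists)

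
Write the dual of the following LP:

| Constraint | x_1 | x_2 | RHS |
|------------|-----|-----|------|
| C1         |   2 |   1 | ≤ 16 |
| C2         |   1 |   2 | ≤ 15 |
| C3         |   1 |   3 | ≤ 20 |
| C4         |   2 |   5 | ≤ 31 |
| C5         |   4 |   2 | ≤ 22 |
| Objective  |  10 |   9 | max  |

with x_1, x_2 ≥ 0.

Primal max cᵀx s.t. Ax ≤ b, x ≥ 0  →  Dual min bᵀy s.t. Aᵀy ≥ c, y ≥ 0.

Minimize: z = 16y1 + 15y2 + 20y3 + 31y4 + 22y5

Subject to:
  2y1 + y2 + y3 + 2y4 + 4y5 ≥ 10
  y1 + 2y2 + 3y3 + 5y4 + 2y5 ≥ 9
  y1, y2, y3, y4, y5 ≥ 0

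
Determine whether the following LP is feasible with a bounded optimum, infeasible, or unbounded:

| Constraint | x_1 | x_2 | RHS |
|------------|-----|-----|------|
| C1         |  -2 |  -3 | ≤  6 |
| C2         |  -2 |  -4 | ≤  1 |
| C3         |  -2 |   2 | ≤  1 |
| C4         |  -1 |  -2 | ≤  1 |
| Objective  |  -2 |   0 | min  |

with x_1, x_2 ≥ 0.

Unbounded (objective can decrease without bound)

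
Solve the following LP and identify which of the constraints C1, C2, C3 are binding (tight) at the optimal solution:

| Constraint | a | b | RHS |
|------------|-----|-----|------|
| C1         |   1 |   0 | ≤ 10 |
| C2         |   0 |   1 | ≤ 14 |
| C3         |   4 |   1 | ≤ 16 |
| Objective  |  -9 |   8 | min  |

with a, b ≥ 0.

At a = 4, b = 0, compute slack b - a·x for each constraint:
  C1: 10 − 4 = 6  (slack)
  C2: 14 − 0 = 14  (slack)
  C3: 16 − 16 = 0  (binding)

Optimal: a = 4, b = 0
Binding: C3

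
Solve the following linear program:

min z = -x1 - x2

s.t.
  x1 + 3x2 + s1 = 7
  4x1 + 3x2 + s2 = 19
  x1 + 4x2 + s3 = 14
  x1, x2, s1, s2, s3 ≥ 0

Evaluate the objective at each vertex of the feasible region:
  z(0, 0) = 0
  z(4.75, 0) = -4.75
  z(4, 1) = -5  ←
  z(0, 2.333) = -2.333
The minimum is at x1 = 4, x2 = 1.

x1 = 4, x2 = 1, z = -5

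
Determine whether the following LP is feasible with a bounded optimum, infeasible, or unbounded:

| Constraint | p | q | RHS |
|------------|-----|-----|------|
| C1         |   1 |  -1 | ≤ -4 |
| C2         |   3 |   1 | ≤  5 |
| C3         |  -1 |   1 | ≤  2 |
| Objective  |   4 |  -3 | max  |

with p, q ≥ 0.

Infeasible (no feasible solution exists)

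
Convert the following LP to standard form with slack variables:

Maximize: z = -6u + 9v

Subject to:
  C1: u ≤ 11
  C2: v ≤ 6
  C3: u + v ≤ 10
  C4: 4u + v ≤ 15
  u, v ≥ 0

max z = -6u + 9v

s.t.
  u + s1 = 11
  v + s2 = 6
  u + v + s3 = 10
  4u + v + s4 = 15
  u, v, s1, s2, s3, s4 ≥ 0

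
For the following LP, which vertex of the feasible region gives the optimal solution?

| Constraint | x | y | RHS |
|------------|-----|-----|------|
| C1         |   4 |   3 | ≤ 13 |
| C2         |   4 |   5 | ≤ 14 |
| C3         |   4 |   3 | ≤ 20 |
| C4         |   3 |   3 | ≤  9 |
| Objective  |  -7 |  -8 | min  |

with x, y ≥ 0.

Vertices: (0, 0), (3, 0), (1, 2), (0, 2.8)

Evaluate the objective at each vertex of the feasible region:
  z(0, 0) = 0
  z(3, 0) = -21
  z(1, 2) = -23  ←
  z(0, 2.8) = -22.4
The minimum is at x = 1, y = 2.

(1, 2)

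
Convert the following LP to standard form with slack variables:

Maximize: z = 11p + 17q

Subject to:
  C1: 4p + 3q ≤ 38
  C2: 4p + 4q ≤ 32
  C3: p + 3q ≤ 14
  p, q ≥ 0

max z = 11p + 17q

s.t.
  4p + 3q + s1 = 38
  4p + 4q + s2 = 32
  p + 3q + s3 = 14
  p, q, s1, s2, s3 ≥ 0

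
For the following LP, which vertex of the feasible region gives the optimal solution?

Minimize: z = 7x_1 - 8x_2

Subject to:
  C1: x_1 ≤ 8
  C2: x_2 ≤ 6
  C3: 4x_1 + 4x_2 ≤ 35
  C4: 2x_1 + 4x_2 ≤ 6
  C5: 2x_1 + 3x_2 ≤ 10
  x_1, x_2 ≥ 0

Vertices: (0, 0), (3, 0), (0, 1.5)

Evaluate the objective at each vertex of the feasible region:
  z(0, 0) = 0
  z(3, 0) = 21
  z(0, 1.5) = -12  ←
The minimum is at x_1 = 0, x_2 = 1.5.

(0, 1.5)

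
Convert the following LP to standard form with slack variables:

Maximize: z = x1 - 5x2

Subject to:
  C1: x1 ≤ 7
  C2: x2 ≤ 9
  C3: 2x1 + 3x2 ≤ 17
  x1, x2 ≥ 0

max z = x1 - 5x2

s.t.
  x1 + s1 = 7
  x2 + s2 = 9
  2x1 + 3x2 + s3 = 17
  x1, x2, s1, s2, s3 ≥ 0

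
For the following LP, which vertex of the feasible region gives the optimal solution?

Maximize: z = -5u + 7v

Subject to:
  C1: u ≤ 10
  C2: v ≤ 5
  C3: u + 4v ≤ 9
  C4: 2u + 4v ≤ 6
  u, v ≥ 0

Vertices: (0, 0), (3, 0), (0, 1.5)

Evaluate the objective at each vertex of the feasible region:
  z(0, 0) = 0
  z(3, 0) = -15
  z(0, 1.5) = 10.5  ←
The maximum is at u = 0, v = 1.5.

(0, 1.5)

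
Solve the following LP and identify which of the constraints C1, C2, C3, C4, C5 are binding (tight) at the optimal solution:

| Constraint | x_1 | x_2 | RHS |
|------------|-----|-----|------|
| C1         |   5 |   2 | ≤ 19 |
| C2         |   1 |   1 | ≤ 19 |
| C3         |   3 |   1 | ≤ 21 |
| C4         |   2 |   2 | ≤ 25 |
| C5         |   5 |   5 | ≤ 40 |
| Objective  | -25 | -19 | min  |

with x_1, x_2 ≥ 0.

At x_1 = 1, x_2 = 7, compute slack b - a·x for each constraint:
  C1: 19 − 19 = 0  (binding)
  C2: 19 − 8 = 11  (slack)
  C3: 21 − 10 = 11  (slack)
  C4: 25 − 16 = 9  (slack)
  C5: 40 − 40 = 0  (binding)

Optimal: x_1 = 1, x_2 = 7
Binding: C1, C5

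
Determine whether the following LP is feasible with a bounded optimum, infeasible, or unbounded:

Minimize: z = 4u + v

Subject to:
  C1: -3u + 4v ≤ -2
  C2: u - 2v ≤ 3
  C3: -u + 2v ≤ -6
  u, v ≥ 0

Infeasible (no feasible solution exists)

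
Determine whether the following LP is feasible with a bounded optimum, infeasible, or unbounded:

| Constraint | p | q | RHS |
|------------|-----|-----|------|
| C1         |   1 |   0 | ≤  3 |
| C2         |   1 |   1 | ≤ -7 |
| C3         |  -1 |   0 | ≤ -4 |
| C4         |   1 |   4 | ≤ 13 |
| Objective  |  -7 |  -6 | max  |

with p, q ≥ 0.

Infeasible (no feasible solution exists)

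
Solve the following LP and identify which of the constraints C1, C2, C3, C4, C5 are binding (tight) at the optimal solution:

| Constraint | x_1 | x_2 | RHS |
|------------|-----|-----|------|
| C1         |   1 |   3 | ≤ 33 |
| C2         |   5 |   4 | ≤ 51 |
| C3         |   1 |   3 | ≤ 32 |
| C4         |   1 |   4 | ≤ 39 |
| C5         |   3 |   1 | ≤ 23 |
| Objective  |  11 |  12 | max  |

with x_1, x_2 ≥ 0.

At x_1 = 3, x_2 = 9, compute slack b - a·x for each constraint:
  C1: 33 − 30 = 3  (slack)
  C2: 51 − 51 = 0  (binding)
  C3: 32 − 30 = 2  (slack)
  C4: 39 − 39 = 0  (binding)
  C5: 23 − 18 = 5  (slack)

Optimal: x_1 = 3, x_2 = 9
Binding: C2, C4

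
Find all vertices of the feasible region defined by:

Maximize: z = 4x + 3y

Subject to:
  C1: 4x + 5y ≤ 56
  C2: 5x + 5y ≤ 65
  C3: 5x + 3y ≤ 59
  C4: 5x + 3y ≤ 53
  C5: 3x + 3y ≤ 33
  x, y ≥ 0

(0, 0), (10.6, 0), (10, 1), (0, 11)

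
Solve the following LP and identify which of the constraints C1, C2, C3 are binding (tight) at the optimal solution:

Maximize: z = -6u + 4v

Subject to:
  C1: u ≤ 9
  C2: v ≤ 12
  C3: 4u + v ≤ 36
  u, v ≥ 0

At u = 0, v = 12, compute slack b - a·x for each constraint:
  C1: 9 − 0 = 9  (slack)
  C2: 12 − 12 = 0  (binding)
  C3: 36 − 12 = 24  (slack)

Optimal: u = 0, v = 12
Binding: C2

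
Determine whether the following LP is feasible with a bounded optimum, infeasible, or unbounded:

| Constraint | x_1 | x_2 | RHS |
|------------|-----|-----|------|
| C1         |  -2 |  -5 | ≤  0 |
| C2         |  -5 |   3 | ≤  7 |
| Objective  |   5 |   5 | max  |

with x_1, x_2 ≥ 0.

Unbounded (objective can increase without bound)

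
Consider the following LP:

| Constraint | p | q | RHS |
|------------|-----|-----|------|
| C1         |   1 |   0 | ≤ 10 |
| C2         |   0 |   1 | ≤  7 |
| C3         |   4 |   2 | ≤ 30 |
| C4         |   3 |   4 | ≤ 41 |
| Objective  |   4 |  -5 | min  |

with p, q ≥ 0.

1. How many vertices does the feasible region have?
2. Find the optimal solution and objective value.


1. 4
2. p = 0, q = 7, z = -35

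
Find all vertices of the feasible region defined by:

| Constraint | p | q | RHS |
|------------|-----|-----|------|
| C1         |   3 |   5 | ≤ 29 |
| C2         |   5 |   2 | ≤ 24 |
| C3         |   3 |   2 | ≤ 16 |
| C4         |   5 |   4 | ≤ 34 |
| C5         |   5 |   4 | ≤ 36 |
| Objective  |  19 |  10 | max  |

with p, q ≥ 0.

(0, 0), (4.8, 0), (4, 2), (2.444, 4.333), (0, 5.8)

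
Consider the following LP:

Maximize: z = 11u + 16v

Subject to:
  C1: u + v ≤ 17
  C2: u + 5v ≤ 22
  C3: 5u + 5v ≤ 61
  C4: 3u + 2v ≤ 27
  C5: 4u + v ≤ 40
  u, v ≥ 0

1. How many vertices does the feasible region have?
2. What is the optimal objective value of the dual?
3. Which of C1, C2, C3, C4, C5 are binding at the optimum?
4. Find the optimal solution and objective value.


1. 4
2. 125
3. C2, C4
4. u = 7, v = 3, z = 125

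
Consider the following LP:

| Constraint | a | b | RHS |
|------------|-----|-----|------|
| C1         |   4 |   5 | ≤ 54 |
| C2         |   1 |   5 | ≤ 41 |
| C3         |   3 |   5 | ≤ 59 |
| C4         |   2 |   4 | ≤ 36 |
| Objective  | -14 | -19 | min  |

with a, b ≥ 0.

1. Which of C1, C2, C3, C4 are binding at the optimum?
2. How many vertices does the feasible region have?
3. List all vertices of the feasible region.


1. C1, C4
2. 5
3. (0, 0), (13.5, 0), (6, 6), (2.667, 7.667), (0, 8.2)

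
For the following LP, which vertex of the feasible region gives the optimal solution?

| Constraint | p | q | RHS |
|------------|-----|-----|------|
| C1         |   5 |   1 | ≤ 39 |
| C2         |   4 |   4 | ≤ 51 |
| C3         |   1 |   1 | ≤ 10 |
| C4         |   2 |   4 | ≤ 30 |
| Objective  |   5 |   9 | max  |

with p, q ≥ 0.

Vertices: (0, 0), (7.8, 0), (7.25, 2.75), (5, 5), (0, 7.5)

Evaluate the objective at each vertex of the feasible region:
  z(0, 0) = 0
  z(7.8, 0) = 39
  z(7.25, 2.75) = 61
  z(5, 5) = 70  ←
  z(0, 7.5) = 67.5
The maximum is at p = 5, q = 5.

(5, 5)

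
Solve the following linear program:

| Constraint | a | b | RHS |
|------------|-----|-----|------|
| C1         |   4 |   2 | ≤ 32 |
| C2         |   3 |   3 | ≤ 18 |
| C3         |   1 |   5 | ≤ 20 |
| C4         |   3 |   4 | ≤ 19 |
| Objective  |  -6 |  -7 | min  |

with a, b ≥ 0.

Evaluate the objective at each vertex of the feasible region:
  z(0, 0) = 0
  z(6, 0) = -36
  z(5, 1) = -37  ←
  z(1.364, 3.727) = -34.27
  z(0, 4) = -28
The minimum is at a = 5, b = 1.

a = 5, b = 1, z = -37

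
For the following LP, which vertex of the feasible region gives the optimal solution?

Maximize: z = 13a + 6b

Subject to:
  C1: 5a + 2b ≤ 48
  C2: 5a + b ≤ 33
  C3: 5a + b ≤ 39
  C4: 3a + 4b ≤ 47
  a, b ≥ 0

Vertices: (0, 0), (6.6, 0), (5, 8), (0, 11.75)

Evaluate the objective at each vertex of the feasible region:
  z(0, 0) = 0
  z(6.6, 0) = 85.8
  z(5, 8) = 113  ←
  z(0, 11.75) = 70.5
The maximum is at a = 5, b = 8.

(5, 8)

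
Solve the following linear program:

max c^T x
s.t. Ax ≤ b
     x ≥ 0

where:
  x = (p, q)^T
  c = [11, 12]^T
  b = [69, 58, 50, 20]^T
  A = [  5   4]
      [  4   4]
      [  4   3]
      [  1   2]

Evaluate the objective at each vertex of the feasible region:
  z(0, 0) = 0
  z(12.5, 0) = 137.5
  z(8, 6) = 160  ←
  z(0, 10) = 120
The maximum is at p = 8, q = 6.

p = 8, q = 6, z = 160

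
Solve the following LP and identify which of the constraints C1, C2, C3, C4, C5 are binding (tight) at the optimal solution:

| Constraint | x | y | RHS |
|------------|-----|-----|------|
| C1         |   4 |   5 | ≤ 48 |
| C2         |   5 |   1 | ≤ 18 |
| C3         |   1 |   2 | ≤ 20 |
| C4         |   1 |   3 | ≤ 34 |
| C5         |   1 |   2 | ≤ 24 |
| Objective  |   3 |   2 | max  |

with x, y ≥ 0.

At x = 2, y = 8, compute slack b - a·x for each constraint:
  C1: 48 − 48 = 0  (binding)
  C2: 18 − 18 = 0  (binding)
  C3: 20 − 18 = 2  (slack)
  C4: 34 − 26 = 8  (slack)
  C5: 24 − 18 = 6  (slack)

Optimal: x = 2, y = 8
Binding: C1, C2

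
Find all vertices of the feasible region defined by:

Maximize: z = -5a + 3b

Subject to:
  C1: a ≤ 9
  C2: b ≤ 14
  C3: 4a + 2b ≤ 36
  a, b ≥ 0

(0, 0), (9, 0), (2, 14), (0, 14)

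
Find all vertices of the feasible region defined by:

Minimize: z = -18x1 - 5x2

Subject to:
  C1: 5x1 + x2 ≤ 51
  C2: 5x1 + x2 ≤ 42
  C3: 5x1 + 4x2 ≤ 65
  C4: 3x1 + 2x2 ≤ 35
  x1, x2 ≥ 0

(0, 0), (8.4, 0), (7, 7), (5, 10), (0, 16.25)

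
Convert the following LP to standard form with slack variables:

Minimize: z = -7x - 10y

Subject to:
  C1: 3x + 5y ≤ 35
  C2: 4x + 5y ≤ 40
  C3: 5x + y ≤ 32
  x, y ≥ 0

min z = -7x - 10y

s.t.
  3x + 5y + s1 = 35
  4x + 5y + s2 = 40
  5x + y + s3 = 32
  x, y, s1, s2, s3 ≥ 0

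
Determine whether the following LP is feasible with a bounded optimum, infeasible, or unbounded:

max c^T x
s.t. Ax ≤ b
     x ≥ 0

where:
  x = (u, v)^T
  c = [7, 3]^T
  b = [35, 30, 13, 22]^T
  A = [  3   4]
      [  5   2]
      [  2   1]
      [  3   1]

Feasible with a bounded optimal solution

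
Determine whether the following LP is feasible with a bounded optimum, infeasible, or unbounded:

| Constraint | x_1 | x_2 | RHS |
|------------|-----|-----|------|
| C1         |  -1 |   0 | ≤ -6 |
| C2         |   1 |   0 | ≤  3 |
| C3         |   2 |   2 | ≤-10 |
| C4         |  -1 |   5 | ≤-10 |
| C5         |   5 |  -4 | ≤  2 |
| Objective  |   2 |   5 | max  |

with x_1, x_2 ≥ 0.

Infeasible (no feasible solution exists)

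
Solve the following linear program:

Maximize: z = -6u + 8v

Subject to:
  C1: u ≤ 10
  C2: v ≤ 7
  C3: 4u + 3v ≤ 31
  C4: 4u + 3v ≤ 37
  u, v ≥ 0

Evaluate the objective at each vertex of the feasible region:
  z(0, 0) = 0
  z(7.75, 0) = -46.5
  z(2.5, 7) = 41
  z(0, 7) = 56  ←
The maximum is at u = 0, v = 7.

u = 0, v = 7, z = 56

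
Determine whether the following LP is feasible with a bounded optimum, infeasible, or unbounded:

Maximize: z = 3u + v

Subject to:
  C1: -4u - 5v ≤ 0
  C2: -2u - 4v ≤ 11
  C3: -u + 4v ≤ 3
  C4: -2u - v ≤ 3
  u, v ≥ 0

Unbounded (objective can increase without bound)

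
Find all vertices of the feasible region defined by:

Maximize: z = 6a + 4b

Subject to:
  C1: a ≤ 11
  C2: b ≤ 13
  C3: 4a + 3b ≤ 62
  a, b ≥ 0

(0, 0), (11, 0), (11, 6), (5.75, 13), (0, 13)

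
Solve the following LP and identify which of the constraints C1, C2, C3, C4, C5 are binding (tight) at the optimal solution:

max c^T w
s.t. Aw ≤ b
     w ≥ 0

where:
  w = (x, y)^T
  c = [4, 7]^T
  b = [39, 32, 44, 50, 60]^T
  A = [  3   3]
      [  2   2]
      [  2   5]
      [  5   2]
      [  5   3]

At x = 7, y = 6, compute slack b - a·x for each constraint:
  C1: 39 − 39 = 0  (binding)
  C2: 32 − 26 = 6  (slack)
  C3: 44 − 44 = 0  (binding)
  C4: 50 − 47 = 3  (slack)
  C5: 60 − 53 = 7  (slack)

Optimal: x = 7, y = 6
Binding: C1, C3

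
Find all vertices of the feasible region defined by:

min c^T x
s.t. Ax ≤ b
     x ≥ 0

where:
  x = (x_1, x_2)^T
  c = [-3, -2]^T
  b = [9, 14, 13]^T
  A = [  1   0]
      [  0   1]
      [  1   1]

(0, 0), (9, 0), (9, 4), (0, 13)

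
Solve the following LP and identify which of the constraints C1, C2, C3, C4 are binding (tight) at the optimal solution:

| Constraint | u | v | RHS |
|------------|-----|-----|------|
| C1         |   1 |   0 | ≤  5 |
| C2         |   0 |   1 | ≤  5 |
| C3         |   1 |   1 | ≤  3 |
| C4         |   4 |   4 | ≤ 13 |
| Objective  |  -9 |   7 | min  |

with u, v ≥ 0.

At u = 3, v = 0, compute slack b - a·x for each constraint:
  C1: 5 − 3 = 2  (slack)
  C2: 5 − 0 = 5  (slack)
  C3: 3 − 3 = 0  (binding)
  C4: 13 − 12 = 1  (slack)

Optimal: u = 3, v = 0
Binding: C3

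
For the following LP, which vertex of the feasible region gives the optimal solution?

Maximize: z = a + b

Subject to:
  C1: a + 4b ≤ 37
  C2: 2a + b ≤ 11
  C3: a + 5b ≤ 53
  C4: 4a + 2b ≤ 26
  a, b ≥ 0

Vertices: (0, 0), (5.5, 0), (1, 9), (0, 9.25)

Evaluate the objective at each vertex of the feasible region:
  z(0, 0) = 0
  z(5.5, 0) = 5.5
  z(1, 9) = 10  ←
  z(0, 9.25) = 9.25
The maximum is at a = 1, b = 9.

(1, 9)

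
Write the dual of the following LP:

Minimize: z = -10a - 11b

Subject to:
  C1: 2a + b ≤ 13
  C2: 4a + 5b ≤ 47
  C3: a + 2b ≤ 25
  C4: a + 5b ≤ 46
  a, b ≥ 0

Primal min cᵀx s.t. Ax ≤ b, x ≥ 0  →  Dual max −bᵀy s.t. Aᵀy ≥ −c, y ≥ 0.

Maximize: z = -13y1 - 47y2 - 25y3 - 46y4

Subject to:
  2y1 + 4y2 + y3 + y4 ≥ 10
  y1 + 5y2 + 2y3 + 5y4 ≥ 11
  y1, y2, y3, y4 ≥ 0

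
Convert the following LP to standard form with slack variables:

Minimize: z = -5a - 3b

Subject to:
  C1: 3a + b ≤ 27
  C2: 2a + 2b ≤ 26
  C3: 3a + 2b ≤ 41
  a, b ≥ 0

min z = -5a - 3b

s.t.
  3a + b + s1 = 27
  2a + 2b + s2 = 26
  3a + 2b + s3 = 41
  a, b, s1, s2, s3 ≥ 0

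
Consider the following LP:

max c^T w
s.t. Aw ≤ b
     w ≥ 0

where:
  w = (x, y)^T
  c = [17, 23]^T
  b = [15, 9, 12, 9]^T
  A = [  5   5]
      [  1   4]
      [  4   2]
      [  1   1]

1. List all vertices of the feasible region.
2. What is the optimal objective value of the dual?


1. (0, 0), (3, 0), (1, 2), (0, 2.25)
2. 63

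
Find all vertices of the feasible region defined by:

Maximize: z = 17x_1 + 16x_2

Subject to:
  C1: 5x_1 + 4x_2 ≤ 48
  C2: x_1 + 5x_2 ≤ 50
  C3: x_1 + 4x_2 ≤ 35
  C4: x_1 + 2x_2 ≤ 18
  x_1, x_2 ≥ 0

(0, 0), (9.6, 0), (4, 7), (1, 8.5), (0, 8.75)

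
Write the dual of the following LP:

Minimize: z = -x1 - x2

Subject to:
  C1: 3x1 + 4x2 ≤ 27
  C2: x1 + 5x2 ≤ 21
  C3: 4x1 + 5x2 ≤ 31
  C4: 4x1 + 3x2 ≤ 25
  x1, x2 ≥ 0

Primal min cᵀx s.t. Ax ≤ b, x ≥ 0  →  Dual max −bᵀy s.t. Aᵀy ≥ −c, y ≥ 0.

Maximize: z = -27y1 - 21y2 - 31y3 - 25y4

Subject to:
  3y1 + y2 + 4y3 + 4y4 ≥ 1
  4y1 + 5y2 + 5y3 + 3y4 ≥ 1
  y1, y2, y3, y4 ≥ 0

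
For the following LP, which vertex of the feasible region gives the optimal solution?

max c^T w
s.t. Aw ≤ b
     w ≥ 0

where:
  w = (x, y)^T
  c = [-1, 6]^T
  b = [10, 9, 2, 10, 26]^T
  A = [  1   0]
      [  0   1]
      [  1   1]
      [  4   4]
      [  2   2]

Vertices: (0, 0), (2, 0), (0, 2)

Evaluate the objective at each vertex of the feasible region:
  z(0, 0) = 0
  z(2, 0) = -2
  z(0, 2) = 12  ←
The maximum is at x = 0, y = 2.

(0, 2)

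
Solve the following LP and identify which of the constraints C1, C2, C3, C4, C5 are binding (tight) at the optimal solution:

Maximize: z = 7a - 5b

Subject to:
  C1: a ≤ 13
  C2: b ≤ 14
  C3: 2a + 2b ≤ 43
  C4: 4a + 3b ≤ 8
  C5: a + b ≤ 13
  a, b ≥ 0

At a = 2, b = 0, compute slack b - a·x for each constraint:
  C1: 13 − 2 = 11  (slack)
  C2: 14 − 0 = 14  (slack)
  C3: 43 − 4 = 39  (slack)
  C4: 8 − 8 = 0  (binding)
  C5: 13 − 2 = 11  (slack)

Optimal: a = 2, b = 0
Binding: C4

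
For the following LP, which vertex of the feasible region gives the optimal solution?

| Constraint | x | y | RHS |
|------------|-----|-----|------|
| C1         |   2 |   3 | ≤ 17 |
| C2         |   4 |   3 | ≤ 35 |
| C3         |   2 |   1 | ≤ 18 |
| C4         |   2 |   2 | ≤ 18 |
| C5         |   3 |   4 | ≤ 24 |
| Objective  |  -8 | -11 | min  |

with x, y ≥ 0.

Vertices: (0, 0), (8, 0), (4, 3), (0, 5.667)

Evaluate the objective at each vertex of the feasible region:
  z(0, 0) = 0
  z(8, 0) = -64
  z(4, 3) = -65  ←
  z(0, 5.667) = -62.33
The minimum is at x = 4, y = 3.

(4, 3)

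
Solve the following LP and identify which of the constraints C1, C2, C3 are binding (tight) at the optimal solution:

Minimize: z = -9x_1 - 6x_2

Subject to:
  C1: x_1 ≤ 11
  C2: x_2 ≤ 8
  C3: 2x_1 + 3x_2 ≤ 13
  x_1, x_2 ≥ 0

At x_1 = 6.5, x_2 = 0, compute slack b - a·x for each constraint:
  C1: 11 − 6.5 = 4.5  (slack)
  C2: 8 − 0 = 8  (slack)
  C3: 13 − 13 = 0  (binding)

Optimal: x_1 = 6.5, x_2 = 0
Binding: C3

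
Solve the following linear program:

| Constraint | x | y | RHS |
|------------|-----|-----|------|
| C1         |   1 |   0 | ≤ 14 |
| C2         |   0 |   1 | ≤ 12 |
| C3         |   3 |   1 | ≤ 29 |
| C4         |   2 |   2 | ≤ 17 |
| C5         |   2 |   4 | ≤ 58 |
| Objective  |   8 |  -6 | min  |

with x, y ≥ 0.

Evaluate the objective at each vertex of the feasible region:
  z(0, 0) = 0
  z(8.5, 0) = 68
  z(0, 8.5) = -51  ←
The minimum is at x = 0, y = 8.5.

x = 0, y = 8.5, z = -51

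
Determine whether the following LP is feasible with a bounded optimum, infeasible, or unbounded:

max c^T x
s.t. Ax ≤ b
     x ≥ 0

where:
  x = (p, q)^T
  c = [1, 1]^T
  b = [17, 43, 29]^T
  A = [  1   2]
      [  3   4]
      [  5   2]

Feasible with a bounded optimal solution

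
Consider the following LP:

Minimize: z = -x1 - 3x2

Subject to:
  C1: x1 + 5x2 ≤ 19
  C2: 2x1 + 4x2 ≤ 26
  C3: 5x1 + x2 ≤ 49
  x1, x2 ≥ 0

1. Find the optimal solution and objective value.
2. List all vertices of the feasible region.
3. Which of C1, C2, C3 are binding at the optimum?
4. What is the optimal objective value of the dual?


1. x1 = 9, x2 = 2, z = -15
2. (0, 0), (9.8, 0), (9.444, 1.778), (9, 2), (0, 3.8)
3. C1, C2
4. -15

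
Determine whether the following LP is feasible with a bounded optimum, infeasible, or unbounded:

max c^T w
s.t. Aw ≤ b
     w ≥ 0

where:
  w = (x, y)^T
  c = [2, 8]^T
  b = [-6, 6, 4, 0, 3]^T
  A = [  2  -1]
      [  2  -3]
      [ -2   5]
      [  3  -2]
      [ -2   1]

Infeasible (no feasible solution exists)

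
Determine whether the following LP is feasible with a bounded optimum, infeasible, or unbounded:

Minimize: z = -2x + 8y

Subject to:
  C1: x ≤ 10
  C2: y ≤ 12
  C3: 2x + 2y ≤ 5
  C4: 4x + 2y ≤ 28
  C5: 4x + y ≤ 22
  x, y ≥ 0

Feasible with a bounded optimal solution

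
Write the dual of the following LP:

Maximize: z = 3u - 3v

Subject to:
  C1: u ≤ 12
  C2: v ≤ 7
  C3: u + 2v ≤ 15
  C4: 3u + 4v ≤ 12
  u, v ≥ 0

Primal max cᵀx s.t. Ax ≤ b, x ≥ 0  →  Dual min bᵀy s.t. Aᵀy ≥ c, y ≥ 0.

Minimize: z = 12y1 + 7y2 + 15y3 + 12y4

Subject to:
  y1 + y3 + 3y4 ≥ 3
  y2 + 2y3 + 4y4 ≥ -3
  y1, y2, y3, y4 ≥ 0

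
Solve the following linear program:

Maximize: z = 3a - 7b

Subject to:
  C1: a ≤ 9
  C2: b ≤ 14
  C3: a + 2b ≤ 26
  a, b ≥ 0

Evaluate the objective at each vertex of the feasible region:
  z(0, 0) = 0
  z(9, 0) = 27  ←
  z(9, 8.5) = -32.5
  z(0, 13) = -91
The maximum is at a = 9, b = 0.

a = 9, b = 0, z = 27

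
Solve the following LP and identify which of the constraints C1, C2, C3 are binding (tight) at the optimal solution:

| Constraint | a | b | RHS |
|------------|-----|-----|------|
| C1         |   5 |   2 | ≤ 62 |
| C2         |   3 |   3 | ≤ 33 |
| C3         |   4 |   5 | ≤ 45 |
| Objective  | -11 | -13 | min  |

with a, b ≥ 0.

At a = 10, b = 1, compute slack b - a·x for each constraint:
  C1: 62 − 52 = 10  (slack)
  C2: 33 − 33 = 0  (binding)
  C3: 45 − 45 = 0  (binding)

Optimal: a = 10, b = 1
Binding: C2, C3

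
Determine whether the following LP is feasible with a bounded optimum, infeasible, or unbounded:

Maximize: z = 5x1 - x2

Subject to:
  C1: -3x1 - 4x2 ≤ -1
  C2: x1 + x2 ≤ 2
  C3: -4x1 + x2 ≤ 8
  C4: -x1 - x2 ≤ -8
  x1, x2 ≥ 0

Infeasible (no feasible solution exists)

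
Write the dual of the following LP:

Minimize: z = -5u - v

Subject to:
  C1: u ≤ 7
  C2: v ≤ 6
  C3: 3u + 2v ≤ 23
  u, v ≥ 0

Primal min cᵀx s.t. Ax ≤ b, x ≥ 0  →  Dual max −bᵀy s.t. Aᵀy ≥ −c, y ≥ 0.

Maximize: z = -7y1 - 6y2 - 23y3

Subject to:
  y1 + 3y3 ≥ 5
  y2 + 2y3 ≥ 1
  y1, y2, y3 ≥ 0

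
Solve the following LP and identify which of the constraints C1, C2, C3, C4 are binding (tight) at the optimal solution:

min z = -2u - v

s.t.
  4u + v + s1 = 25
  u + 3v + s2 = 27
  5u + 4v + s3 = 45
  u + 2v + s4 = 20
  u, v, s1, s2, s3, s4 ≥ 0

At u = 5, v = 5, compute slack b - a·x for each constraint:
  C1: 25 − 25 = 0  (binding)
  C2: 27 − 20 = 7  (slack)
  C3: 45 − 45 = 0  (binding)
  C4: 20 − 15 = 5  (slack)

Optimal: u = 5, v = 5
Binding: C1, C3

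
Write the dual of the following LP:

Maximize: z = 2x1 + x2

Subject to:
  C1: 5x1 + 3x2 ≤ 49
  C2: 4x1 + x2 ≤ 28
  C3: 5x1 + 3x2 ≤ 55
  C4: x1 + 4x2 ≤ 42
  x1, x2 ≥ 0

Primal max cᵀx s.t. Ax ≤ b, x ≥ 0  →  Dual min bᵀy s.t. Aᵀy ≥ c, y ≥ 0.

Minimize: z = 49y1 + 28y2 + 55y3 + 42y4

Subject to:
  5y1 + 4y2 + 5y3 + y4 ≥ 2
  3y1 + y2 + 3y3 + 4y4 ≥ 1
  y1, y2, y3, y4 ≥ 0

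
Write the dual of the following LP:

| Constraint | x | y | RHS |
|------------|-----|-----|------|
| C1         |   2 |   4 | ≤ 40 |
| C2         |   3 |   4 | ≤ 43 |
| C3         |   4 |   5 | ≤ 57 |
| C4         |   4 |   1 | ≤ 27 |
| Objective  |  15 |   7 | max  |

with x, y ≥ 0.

Primal max cᵀx s.t. Ax ≤ b, x ≥ 0  →  Dual min bᵀy s.t. Aᵀy ≥ c, y ≥ 0.

Minimize: z = 40y1 + 43y2 + 57y3 + 27y4

Subject to:
  2y1 + 3y2 + 4y3 + 4y4 ≥ 15
  4y1 + 4y2 + 5y3 + y4 ≥ 7
  y1, y2, y3, y4 ≥ 0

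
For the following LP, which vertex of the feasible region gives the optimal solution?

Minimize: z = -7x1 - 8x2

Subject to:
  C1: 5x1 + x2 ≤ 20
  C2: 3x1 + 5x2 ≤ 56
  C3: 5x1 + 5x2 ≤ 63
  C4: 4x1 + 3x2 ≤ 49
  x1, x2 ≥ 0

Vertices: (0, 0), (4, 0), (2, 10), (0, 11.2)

Evaluate the objective at each vertex of the feasible region:
  z(0, 0) = 0
  z(4, 0) = -28
  z(2, 10) = -94  ←
  z(0, 11.2) = -89.6
The minimum is at x1 = 2, x2 = 10.

(2, 10)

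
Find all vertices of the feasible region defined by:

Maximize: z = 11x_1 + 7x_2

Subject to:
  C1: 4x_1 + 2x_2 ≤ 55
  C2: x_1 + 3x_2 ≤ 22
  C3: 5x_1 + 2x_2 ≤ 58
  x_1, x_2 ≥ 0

(0, 0), (11.6, 0), (10, 4), (0, 7.333)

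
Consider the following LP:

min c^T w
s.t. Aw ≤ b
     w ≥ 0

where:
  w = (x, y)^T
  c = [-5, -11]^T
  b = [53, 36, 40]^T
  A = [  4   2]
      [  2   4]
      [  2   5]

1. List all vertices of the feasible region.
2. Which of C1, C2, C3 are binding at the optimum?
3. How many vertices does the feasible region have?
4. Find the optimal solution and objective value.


1. (0, 0), (13.25, 0), (11.67, 3.167), (10, 4), (0, 8)
2. C2, C3
3. 5
4. x = 10, y = 4, z = -94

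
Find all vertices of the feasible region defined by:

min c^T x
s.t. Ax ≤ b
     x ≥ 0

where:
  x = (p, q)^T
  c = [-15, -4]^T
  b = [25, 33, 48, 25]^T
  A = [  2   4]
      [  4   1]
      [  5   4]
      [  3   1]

(0, 0), (8.25, 0), (8, 1), (7.5, 2.5), (0, 6.25)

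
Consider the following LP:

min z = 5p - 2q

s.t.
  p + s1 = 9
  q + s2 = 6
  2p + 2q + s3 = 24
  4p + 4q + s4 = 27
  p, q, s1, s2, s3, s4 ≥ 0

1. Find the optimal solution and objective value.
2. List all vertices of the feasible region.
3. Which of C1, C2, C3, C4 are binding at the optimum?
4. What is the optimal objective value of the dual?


1. p = 0, q = 6, z = -12
2. (0, 0), (6.75, 0), (0.75, 6), (0, 6)
3. C2
4. -12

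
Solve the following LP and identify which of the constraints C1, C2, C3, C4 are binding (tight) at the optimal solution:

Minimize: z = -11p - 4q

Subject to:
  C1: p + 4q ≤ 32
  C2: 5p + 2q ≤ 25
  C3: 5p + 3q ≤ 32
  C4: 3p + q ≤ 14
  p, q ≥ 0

At p = 3, q = 5, compute slack b - a·x for each constraint:
  C1: 32 − 23 = 9  (slack)
  C2: 25 − 25 = 0  (binding)
  C3: 32 − 30 = 2  (slack)
  C4: 14 − 14 = 0  (binding)

Optimal: p = 3, q = 5
Binding: C2, C4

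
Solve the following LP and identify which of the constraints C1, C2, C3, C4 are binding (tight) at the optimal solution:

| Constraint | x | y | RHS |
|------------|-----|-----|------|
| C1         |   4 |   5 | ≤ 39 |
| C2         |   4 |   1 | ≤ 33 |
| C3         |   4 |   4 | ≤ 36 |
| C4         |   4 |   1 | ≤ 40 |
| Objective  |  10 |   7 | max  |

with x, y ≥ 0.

At x = 8, y = 1, compute slack b - a·x for each constraint:
  C1: 39 − 37 = 2  (slack)
  C2: 33 − 33 = 0  (binding)
  C3: 36 − 36 = 0  (binding)
  C4: 40 − 33 = 7  (slack)

Optimal: x = 8, y = 1
Binding: C2, C3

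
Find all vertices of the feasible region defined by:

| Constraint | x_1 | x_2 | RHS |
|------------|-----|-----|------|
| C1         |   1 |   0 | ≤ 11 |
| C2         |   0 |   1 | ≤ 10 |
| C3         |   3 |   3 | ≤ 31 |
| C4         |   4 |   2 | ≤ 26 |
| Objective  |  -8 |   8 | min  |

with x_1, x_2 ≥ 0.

(0, 0), (6.5, 0), (2.667, 7.667), (0.3333, 10), (0, 10)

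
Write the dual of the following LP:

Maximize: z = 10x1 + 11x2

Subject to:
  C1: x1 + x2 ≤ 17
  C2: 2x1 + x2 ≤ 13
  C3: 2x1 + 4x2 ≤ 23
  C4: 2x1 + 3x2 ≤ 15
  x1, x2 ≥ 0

Primal max cᵀx s.t. Ax ≤ b, x ≥ 0  →  Dual min bᵀy s.t. Aᵀy ≥ c, y ≥ 0.

Minimize: z = 17y1 + 13y2 + 23y3 + 15y4

Subject to:
  y1 + 2y2 + 2y3 + 2y4 ≥ 10
  y1 + y2 + 4y3 + 3y4 ≥ 11
  y1, y2, y3, y4 ≥ 0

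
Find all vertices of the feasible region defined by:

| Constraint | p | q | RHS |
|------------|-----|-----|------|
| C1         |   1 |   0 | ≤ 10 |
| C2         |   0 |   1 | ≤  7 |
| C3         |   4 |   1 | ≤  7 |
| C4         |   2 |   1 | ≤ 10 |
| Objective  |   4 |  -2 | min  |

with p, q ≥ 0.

(0, 0), (1.75, 0), (0, 7)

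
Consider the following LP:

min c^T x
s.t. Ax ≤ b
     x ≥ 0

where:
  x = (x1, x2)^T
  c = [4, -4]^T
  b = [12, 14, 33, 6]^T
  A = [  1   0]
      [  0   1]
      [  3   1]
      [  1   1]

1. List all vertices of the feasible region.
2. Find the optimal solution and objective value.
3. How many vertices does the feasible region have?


1. (0, 0), (6, 0), (0, 6)
2. x1 = 0, x2 = 6, z = -24
3. 3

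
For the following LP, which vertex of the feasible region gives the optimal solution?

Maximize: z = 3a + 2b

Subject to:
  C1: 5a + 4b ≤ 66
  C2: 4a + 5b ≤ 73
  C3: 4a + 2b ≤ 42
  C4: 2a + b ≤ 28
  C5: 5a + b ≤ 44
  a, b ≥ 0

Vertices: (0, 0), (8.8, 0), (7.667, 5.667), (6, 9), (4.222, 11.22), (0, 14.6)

Evaluate the objective at each vertex of the feasible region:
  z(0, 0) = 0
  z(8.8, 0) = 26.4
  z(7.667, 5.667) = 34.33
  z(6, 9) = 36  ←
  z(4.222, 11.22) = 35.11
  z(0, 14.6) = 29.2
The maximum is at a = 6, b = 9.

(6, 9)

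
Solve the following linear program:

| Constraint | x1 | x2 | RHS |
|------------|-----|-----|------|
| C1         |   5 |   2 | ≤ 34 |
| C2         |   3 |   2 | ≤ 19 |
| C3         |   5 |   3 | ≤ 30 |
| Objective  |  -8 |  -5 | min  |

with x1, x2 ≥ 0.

Evaluate the objective at each vertex of the feasible region:
  z(0, 0) = 0
  z(6, 0) = -48
  z(3, 5) = -49  ←
  z(0, 9.5) = -47.5
The minimum is at x1 = 3, x2 = 5.

x1 = 3, x2 = 5, z = -49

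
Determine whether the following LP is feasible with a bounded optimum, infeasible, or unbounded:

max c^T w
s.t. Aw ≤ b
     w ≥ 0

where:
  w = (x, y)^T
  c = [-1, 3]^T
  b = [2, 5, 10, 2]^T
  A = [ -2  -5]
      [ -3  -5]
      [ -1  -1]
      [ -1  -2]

Unbounded (objective can increase without bound)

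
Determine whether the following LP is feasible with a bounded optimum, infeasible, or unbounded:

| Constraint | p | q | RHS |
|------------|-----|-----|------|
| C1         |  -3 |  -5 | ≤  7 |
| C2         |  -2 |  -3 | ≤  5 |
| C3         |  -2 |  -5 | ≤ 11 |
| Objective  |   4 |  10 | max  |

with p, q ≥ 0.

Unbounded (objective can increase without bound)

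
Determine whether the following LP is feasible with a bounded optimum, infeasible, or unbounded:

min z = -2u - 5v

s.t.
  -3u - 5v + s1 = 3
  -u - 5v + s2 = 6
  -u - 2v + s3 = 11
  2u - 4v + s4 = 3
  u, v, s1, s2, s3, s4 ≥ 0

Unbounded (objective can decrease without bound)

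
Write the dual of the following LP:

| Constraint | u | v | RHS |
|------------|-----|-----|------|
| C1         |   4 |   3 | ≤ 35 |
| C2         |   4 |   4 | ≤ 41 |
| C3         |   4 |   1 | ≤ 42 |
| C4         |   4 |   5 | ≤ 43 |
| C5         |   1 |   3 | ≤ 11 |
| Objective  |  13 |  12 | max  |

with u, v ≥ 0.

Primal max cᵀx s.t. Ax ≤ b, x ≥ 0  →  Dual min bᵀy s.t. Aᵀy ≥ c, y ≥ 0.

Minimize: z = 35y1 + 41y2 + 42y3 + 43y4 + 11y5

Subject to:
  4y1 + 4y2 + 4y3 + 4y4 + y5 ≥ 13
  3y1 + 4y2 + y3 + 5y4 + 3y5 ≥ 12
  y1, y2, y3, y4, y5 ≥ 0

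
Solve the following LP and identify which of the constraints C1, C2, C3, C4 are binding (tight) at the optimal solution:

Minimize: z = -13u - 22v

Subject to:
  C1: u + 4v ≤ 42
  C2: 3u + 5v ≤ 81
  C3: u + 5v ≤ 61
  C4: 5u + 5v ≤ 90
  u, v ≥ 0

At u = 10, v = 8, compute slack b - a·x for each constraint:
  C1: 42 − 42 = 0  (binding)
  C2: 81 − 70 = 11  (slack)
  C3: 61 − 50 = 11  (slack)
  C4: 90 − 90 = 0  (binding)

Optimal: u = 10, v = 8
Binding: C1, C4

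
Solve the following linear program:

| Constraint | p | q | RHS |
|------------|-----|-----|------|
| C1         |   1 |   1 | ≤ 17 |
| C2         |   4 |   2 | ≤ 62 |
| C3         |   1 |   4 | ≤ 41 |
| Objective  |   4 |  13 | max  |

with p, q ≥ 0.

Evaluate the objective at each vertex of the feasible region:
  z(0, 0) = 0
  z(15.5, 0) = 62
  z(14, 3) = 95
  z(9, 8) = 140  ←
  z(0, 10.25) = 133.2
The maximum is at p = 9, q = 8.

p = 9, q = 8, z = 140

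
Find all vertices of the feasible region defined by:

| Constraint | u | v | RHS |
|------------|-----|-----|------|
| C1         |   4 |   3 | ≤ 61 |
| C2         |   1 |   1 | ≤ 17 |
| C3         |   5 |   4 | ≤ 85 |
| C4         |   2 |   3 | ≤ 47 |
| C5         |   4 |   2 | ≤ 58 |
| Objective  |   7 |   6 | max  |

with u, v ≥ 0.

(0, 0), (14.5, 0), (13, 3), (10, 7), (4, 13), (0, 15.67)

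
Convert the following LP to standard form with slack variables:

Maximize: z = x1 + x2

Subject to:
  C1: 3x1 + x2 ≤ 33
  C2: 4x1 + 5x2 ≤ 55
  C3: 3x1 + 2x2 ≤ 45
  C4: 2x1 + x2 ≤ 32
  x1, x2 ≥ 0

max z = x1 + x2

s.t.
  3x1 + x2 + s1 = 33
  4x1 + 5x2 + s2 = 55
  3x1 + 2x2 + s3 = 45
  2x1 + x2 + s4 = 32
  x1, x2, s1, s2, s3, s4 ≥ 0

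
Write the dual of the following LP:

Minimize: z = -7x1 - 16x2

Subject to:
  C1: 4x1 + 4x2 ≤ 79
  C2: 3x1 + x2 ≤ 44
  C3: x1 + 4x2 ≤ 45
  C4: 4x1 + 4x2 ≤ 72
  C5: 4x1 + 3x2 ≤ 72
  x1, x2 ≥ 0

Primal min cᵀx s.t. Ax ≤ b, x ≥ 0  →  Dual max −bᵀy s.t. Aᵀy ≥ −c, y ≥ 0.

Maximize: z = -79y1 - 44y2 - 45y3 - 72y4 - 72y5

Subject to:
  4y1 + 3y2 + y3 + 4y4 + 4y5 ≥ 7
  4y1 + y2 + 4y3 + 4y4 + 3y5 ≥ 16
  y1, y2, y3, y4, y5 ≥ 0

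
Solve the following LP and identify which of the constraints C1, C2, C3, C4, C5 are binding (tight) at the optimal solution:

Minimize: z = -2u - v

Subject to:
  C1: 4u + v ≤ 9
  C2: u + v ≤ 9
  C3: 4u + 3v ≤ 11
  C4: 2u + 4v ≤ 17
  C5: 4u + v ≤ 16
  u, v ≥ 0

At u = 2, v = 1, compute slack b - a·x for each constraint:
  C1: 9 − 9 = 0  (binding)
  C2: 9 − 3 = 6  (slack)
  C3: 11 − 11 = 0  (binding)
  C4: 17 − 8 = 9  (slack)
  C5: 16 − 9 = 7  (slack)

Optimal: u = 2, v = 1
Binding: C1, C3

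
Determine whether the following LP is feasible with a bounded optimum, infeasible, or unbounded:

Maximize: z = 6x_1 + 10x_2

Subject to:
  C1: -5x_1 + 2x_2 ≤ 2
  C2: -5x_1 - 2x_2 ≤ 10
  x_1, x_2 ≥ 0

Unbounded (objective can increase without bound)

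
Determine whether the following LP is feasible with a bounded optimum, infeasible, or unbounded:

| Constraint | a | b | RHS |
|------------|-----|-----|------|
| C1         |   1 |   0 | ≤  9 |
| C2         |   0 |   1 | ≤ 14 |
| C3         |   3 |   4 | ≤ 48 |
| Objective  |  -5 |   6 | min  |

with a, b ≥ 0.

Feasible with a bounded optimal solution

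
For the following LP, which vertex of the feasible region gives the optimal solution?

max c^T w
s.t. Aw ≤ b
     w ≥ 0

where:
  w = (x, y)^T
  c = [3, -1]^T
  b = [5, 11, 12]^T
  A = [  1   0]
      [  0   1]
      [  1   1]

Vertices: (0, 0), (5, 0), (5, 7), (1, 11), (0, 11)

Evaluate the objective at each vertex of the feasible region:
  z(0, 0) = 0
  z(5, 0) = 15  ←
  z(5, 7) = 8
  z(1, 11) = -8
  z(0, 11) = -11
The maximum is at x = 5, y = 0.

(5, 0)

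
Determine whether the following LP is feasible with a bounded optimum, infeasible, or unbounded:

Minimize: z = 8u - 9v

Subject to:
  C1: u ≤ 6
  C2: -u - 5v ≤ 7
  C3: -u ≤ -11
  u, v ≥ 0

Infeasible (no feasible solution exists)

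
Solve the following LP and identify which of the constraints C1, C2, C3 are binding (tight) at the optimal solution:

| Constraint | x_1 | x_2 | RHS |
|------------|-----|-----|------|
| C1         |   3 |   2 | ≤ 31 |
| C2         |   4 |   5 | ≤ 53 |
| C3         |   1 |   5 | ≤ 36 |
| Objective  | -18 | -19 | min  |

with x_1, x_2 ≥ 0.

At x_1 = 7, x_2 = 5, compute slack b - a·x for each constraint:
  C1: 31 − 31 = 0  (binding)
  C2: 53 − 53 = 0  (binding)
  C3: 36 − 32 = 4  (slack)

Optimal: x_1 = 7, x_2 = 5
Binding: C1, C2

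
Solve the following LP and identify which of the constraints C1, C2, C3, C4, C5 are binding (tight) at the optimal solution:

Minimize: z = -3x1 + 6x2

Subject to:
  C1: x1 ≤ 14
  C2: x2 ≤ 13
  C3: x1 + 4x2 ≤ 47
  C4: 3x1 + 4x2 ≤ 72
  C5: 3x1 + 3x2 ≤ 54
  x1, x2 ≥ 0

At x1 = 14, x2 = 0, compute slack b - a·x for each constraint:
  C1: 14 − 14 = 0  (binding)
  C2: 13 − 0 = 13  (slack)
  C3: 47 − 14 = 33  (slack)
  C4: 72 − 42 = 30  (slack)
  C5: 54 − 42 = 12  (slack)

Optimal: x1 = 14, x2 = 0
Binding: C1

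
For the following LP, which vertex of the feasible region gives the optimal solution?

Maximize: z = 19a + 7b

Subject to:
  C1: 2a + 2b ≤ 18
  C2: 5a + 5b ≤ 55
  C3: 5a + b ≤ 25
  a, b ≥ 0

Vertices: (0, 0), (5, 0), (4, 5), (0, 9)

Evaluate the objective at each vertex of the feasible region:
  z(0, 0) = 0
  z(5, 0) = 95
  z(4, 5) = 111  ←
  z(0, 9) = 63
The maximum is at a = 4, b = 5.

(4, 5)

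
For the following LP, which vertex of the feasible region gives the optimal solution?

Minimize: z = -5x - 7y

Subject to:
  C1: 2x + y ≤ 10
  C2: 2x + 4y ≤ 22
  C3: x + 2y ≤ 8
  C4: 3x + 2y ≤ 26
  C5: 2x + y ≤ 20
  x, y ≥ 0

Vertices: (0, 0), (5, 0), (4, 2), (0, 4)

Evaluate the objective at each vertex of the feasible region:
  z(0, 0) = 0
  z(5, 0) = -25
  z(4, 2) = -34  ←
  z(0, 4) = -28
The minimum is at x = 4, y = 2.

(4, 2)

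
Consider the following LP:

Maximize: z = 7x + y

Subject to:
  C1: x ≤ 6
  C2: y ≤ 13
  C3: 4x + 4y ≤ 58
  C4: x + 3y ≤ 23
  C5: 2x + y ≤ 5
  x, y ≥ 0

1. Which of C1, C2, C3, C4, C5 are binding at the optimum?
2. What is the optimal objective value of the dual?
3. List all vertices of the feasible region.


1. C5
2. 17.5
3. (0, 0), (2.5, 0), (0, 5)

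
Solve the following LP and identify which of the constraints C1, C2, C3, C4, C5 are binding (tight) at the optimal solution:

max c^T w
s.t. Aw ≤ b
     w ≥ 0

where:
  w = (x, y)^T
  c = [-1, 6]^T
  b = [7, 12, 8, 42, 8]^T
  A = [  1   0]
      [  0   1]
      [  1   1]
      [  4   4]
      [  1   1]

At x = 0, y = 8, compute slack b - a·x for each constraint:
  C1: 7 − 0 = 7  (slack)
  C2: 12 − 8 = 4  (slack)
  C3: 8 − 8 = 0  (binding)
  C4: 42 − 32 = 10  (slack)
  C5: 8 − 8 = 0  (binding)

Optimal: x = 0, y = 8
Binding: C3, C5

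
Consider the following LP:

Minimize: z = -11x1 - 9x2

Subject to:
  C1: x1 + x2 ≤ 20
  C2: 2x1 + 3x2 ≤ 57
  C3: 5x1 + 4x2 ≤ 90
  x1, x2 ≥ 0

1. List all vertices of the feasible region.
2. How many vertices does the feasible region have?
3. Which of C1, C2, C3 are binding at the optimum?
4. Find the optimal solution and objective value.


1. (0, 0), (18, 0), (10, 10), (3, 17), (0, 19)
2. 5
3. C1, C3
4. x1 = 10, x2 = 10, z = -200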